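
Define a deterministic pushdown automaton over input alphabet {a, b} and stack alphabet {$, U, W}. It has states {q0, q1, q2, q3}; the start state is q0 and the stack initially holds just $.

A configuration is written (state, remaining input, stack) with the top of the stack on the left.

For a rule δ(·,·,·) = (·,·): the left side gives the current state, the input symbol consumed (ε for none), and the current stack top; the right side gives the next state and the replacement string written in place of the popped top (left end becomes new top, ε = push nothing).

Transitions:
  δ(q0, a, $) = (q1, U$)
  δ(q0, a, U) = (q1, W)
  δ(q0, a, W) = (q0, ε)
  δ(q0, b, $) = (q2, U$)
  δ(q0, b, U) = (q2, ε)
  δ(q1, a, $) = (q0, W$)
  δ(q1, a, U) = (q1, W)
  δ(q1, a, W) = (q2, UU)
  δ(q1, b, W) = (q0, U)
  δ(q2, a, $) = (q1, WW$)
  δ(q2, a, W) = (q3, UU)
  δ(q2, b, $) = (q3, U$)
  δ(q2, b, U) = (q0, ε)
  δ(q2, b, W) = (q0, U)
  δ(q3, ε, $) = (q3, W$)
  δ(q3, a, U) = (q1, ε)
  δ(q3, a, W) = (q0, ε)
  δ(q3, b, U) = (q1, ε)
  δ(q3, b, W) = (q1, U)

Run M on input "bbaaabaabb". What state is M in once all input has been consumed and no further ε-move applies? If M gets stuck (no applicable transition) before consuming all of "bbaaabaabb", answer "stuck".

q2

(q0, bbaaabaabb, $) ⊢ (q2, baaabaabb, U$) ⊢ (q0, aaabaabb, $) ⊢ (q1, aabaabb, U$) ⊢ (q1, abaabb, W$) ⊢ (q2, baabb, UU$) ⊢ (q0, aabb, U$) ⊢ (q1, abb, W$) ⊢ (q2, bb, UU$) ⊢ (q0, b, U$) ⊢ (q2, ε, $)
All input consumed; M is in state q2.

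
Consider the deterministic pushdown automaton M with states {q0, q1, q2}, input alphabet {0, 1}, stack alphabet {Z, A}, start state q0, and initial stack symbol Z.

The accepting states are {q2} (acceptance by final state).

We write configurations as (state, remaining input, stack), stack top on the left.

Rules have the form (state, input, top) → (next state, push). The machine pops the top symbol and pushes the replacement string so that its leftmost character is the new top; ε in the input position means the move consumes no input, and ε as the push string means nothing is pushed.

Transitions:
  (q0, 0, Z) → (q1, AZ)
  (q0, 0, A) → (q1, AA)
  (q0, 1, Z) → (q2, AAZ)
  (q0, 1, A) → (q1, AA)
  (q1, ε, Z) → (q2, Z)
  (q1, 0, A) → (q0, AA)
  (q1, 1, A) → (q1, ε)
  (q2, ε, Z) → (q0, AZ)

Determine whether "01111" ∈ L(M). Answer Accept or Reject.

(q0, 01111, Z)
  read 0, top Z: go to q1, push AZ → (q1, 1111, AZ)
  read 1, top A: go to q1, push ε → (q1, 111, Z)
  ε-move, top Z: go to q2, push Z → (q2, 111, Z)
  ε-move, top Z: go to q0, push AZ → (q0, 111, AZ)
  read 1, top A: go to q1, push AA → (q1, 11, AAZ)
  read 1, top A: go to q1, push ε → (q1, 1, AZ)
  read 1, top A: go to q1, push ε → (q1, ε, Z)
  ε-move, top Z: go to q2, push Z → (q2, ε, Z)
All input consumed; state q2 ∈ F.

Accept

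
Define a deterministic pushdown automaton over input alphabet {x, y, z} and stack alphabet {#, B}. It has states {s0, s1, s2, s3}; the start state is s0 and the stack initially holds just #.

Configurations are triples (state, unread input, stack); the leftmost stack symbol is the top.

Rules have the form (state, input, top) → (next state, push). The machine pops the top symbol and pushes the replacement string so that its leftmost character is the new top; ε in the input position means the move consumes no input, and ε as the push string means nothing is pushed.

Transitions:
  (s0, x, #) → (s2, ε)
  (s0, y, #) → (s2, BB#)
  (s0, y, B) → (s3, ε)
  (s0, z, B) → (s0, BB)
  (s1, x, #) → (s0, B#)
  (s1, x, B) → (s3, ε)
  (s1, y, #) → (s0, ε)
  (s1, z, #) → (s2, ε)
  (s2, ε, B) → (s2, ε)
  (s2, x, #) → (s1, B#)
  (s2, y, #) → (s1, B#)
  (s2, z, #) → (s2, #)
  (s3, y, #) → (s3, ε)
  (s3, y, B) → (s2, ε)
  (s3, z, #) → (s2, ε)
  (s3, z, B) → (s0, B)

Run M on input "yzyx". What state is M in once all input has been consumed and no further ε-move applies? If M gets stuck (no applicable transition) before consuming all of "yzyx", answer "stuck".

s3

(s0, yzyx, #) ⊢ (s2, zyx, BB#) ⊢ (s2, zyx, B#) ⊢ (s2, zyx, #) ⊢ (s2, yx, #) ⊢ (s1, x, B#) ⊢ (s3, ε, #)
All input consumed; M is in state s3.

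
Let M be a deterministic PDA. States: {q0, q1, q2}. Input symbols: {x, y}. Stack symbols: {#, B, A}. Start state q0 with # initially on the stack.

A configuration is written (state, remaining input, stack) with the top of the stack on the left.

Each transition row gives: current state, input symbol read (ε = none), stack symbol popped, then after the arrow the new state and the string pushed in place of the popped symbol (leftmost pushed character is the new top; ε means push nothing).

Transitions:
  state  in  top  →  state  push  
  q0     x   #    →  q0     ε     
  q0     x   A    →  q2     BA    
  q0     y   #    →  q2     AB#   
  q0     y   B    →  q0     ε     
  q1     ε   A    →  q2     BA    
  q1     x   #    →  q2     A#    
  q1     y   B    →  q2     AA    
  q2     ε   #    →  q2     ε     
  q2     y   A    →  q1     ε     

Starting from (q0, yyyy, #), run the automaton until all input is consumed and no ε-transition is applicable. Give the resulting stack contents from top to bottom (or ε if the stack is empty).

BA#

(q0, yyyy, #)
  read y, top #: go to q2, push AB# → (q2, yyy, AB#)
  read y, top A: go to q1, push ε → (q1, yy, B#)
  read y, top B: go to q2, push AA → (q2, y, AA#)
  read y, top A: go to q1, push ε → (q1, ε, A#)
  ε-move, top A: go to q2, push BA → (q2, ε, BA#)
All input consumed in state q2 with stack BA#.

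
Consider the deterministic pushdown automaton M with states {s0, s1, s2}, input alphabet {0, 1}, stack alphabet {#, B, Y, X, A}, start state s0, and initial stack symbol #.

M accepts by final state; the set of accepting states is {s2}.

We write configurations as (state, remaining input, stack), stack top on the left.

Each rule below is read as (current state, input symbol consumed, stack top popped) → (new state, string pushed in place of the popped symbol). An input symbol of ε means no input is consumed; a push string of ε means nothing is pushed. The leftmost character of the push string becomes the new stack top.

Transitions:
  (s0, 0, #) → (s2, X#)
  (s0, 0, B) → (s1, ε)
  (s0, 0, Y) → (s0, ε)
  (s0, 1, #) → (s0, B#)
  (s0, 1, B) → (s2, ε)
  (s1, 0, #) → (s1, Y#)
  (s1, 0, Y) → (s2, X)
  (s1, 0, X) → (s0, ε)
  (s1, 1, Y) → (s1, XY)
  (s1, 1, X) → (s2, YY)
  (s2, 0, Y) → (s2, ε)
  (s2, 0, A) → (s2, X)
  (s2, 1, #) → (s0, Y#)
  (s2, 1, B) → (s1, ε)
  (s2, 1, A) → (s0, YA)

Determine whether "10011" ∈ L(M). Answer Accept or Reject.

Accept

(s0, 10011, #) ⊢ (s0, 0011, B#) ⊢ (s1, 011, #) ⊢ (s1, 11, Y#) ⊢ (s1, 1, XY#) ⊢ (s2, ε, YYY#)
All input consumed; state s2 ∈ F.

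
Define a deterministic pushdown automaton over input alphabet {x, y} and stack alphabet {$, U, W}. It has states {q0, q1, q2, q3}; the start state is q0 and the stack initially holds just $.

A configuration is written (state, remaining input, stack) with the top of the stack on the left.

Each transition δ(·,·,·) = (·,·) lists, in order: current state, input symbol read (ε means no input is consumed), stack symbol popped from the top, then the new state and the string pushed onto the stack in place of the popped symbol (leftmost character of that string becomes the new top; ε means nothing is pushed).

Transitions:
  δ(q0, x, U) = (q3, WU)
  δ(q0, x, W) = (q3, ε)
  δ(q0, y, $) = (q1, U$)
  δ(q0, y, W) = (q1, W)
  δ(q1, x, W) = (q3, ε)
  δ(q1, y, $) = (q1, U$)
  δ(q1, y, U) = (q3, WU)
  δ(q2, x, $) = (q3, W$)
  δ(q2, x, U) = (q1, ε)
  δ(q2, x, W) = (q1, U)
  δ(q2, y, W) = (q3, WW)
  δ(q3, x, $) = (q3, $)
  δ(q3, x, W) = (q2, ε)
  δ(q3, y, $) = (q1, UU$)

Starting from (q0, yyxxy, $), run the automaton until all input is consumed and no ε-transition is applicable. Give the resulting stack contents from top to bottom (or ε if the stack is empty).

(q0, yyxxy, $)
  read y, top $: go to q1, push U$ → (q1, yxxy, U$)
  read y, top U: go to q3, push WU → (q3, xxy, WU$)
  read x, top W: go to q2, push ε → (q2, xy, U$)
  read x, top U: go to q1, push ε → (q1, y, $)
  read y, top $: go to q1, push U$ → (q1, ε, U$)
All input consumed in state q1 with stack U$.

U$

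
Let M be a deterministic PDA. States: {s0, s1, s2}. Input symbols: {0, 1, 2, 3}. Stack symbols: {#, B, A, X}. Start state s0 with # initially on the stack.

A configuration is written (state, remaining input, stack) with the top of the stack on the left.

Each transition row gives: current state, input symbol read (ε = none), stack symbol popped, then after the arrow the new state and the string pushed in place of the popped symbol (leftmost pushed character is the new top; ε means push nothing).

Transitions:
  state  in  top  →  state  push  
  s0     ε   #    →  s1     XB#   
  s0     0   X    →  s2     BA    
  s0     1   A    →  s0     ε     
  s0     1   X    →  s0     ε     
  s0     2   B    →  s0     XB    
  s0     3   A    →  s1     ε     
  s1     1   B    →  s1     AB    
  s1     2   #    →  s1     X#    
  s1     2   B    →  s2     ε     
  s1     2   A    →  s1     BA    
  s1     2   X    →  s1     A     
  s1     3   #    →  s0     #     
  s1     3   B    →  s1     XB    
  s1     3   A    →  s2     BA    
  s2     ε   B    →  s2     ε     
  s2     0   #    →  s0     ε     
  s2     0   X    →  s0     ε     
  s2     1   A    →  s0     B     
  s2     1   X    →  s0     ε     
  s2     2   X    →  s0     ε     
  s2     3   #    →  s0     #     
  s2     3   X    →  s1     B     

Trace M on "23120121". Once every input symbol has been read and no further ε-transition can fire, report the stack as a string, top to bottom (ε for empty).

BBB#

(s0, 23120121, #)
  ε-move, top #: go to s1, push XB# → (s1, 23120121, XB#)
  read 2, top X: go to s1, push A → (s1, 3120121, AB#)
  read 3, top A: go to s2, push BA → (s2, 120121, BAB#)
  ε-move, top B: go to s2, push ε → (s2, 120121, AB#)
  read 1, top A: go to s0, push B → (s0, 20121, BB#)
  read 2, top B: go to s0, push XB → (s0, 0121, XBB#)
  read 0, top X: go to s2, push BA → (s2, 121, BABB#)
  ε-move, top B: go to s2, push ε → (s2, 121, ABB#)
  read 1, top A: go to s0, push B → (s0, 21, BBB#)
  read 2, top B: go to s0, push XB → (s0, 1, XBBB#)
  read 1, top X: go to s0, push ε → (s0, ε, BBB#)
All input consumed in state s0 with stack BBB#.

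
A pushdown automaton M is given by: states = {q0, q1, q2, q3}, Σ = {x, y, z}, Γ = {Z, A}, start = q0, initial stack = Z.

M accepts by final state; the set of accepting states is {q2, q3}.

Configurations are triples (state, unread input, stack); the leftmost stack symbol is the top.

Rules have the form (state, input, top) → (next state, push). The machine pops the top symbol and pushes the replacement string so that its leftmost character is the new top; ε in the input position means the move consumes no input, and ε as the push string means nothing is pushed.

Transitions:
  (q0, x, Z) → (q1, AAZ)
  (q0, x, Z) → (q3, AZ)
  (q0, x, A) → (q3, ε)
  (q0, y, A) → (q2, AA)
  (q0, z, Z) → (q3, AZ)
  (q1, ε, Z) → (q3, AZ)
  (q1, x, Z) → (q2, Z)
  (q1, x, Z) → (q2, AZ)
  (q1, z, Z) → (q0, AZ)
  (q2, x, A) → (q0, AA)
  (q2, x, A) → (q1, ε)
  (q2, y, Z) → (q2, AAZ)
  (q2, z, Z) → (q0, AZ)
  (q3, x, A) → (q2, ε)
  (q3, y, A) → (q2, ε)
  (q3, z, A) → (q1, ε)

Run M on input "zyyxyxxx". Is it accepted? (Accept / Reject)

Accept

One accepting computation: (q0, zyyxyxxx, Z) ⊢ (q3, yyxyxxx, AZ) ⊢ (q2, yxyxxx, Z) ⊢ (q2, xyxxx, AAZ) ⊢ (q0, yxxx, AAAZ) ⊢ (q2, xxx, AAAAZ) ⊢ (q0, xx, AAAAAZ) ⊢ (q3, x, AAAAZ) ⊢ (q2, ε, AAAZ)
All input consumed and state q2 ∈ F.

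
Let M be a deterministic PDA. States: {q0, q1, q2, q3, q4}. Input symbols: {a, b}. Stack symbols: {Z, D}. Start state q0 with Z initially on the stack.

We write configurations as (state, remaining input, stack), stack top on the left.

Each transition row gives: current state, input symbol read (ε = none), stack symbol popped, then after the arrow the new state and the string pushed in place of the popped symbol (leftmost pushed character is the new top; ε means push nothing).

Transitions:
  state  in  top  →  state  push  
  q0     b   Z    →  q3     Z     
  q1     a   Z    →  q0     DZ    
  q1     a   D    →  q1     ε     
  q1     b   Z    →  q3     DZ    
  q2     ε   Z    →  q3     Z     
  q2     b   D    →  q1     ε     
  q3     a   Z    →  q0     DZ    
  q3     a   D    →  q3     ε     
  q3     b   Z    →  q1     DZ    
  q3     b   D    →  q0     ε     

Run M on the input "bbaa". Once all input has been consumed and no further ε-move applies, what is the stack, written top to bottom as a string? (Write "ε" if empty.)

(q0, bbaa, Z) ⊢ (q3, baa, Z) ⊢ (q1, aa, DZ) ⊢ (q1, a, Z) ⊢ (q0, ε, DZ)
All input consumed in state q0 with stack DZ.

DZ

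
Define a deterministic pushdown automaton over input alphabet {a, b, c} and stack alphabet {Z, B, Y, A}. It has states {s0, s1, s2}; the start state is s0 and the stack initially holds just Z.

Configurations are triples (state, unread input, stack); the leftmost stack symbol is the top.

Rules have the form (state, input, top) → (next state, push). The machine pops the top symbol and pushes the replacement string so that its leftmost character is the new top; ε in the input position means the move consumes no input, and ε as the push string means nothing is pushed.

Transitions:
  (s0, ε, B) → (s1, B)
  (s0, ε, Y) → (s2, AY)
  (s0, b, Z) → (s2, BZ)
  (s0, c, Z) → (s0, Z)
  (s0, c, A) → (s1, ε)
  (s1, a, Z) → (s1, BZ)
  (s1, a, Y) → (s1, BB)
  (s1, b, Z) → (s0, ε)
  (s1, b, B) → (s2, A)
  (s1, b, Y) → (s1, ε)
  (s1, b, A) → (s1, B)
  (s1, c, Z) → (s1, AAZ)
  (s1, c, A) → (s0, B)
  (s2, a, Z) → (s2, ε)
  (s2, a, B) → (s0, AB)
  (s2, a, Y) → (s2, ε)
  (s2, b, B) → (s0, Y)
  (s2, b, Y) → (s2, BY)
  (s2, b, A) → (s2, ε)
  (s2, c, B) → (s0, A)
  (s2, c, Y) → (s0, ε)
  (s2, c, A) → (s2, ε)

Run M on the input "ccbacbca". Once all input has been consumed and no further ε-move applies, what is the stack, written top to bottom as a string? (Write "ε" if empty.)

ε

(s0, ccbacbca, Z)
  read c, top Z: go to s0, push Z → (s0, cbacbca, Z)
  read c, top Z: go to s0, push Z → (s0, bacbca, Z)
  read b, top Z: go to s2, push BZ → (s2, acbca, BZ)
  read a, top B: go to s0, push AB → (s0, cbca, ABZ)
  read c, top A: go to s1, push ε → (s1, bca, BZ)
  read b, top B: go to s2, push A → (s2, ca, AZ)
  read c, top A: go to s2, push ε → (s2, a, Z)
  read a, top Z: go to s2, push ε → (s2, ε, ε)
All input consumed in state s2 with stack ε.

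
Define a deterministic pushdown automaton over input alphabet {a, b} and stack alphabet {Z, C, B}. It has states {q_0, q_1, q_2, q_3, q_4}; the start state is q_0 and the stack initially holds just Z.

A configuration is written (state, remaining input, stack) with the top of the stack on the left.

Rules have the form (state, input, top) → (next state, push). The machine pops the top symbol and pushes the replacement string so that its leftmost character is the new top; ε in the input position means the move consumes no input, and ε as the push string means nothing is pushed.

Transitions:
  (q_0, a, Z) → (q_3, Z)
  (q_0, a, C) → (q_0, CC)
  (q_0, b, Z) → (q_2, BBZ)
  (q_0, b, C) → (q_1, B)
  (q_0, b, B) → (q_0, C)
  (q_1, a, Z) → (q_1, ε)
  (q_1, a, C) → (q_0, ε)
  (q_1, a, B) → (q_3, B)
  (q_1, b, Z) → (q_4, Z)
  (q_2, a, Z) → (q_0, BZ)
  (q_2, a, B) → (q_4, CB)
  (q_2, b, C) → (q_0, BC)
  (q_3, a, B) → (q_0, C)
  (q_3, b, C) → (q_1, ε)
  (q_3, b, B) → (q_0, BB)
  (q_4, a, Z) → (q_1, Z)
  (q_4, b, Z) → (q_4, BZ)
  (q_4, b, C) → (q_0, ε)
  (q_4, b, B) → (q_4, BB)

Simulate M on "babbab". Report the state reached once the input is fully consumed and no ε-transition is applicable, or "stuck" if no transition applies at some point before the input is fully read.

q_1

(q_0, babbab, Z) ⊢ (q_2, abbab, BBZ) ⊢ (q_4, bbab, CBBZ) ⊢ (q_0, bab, BBZ) ⊢ (q_0, ab, CBZ) ⊢ (q_0, b, CCBZ) ⊢ (q_1, ε, BCBZ)
All input consumed; M is in state q_1.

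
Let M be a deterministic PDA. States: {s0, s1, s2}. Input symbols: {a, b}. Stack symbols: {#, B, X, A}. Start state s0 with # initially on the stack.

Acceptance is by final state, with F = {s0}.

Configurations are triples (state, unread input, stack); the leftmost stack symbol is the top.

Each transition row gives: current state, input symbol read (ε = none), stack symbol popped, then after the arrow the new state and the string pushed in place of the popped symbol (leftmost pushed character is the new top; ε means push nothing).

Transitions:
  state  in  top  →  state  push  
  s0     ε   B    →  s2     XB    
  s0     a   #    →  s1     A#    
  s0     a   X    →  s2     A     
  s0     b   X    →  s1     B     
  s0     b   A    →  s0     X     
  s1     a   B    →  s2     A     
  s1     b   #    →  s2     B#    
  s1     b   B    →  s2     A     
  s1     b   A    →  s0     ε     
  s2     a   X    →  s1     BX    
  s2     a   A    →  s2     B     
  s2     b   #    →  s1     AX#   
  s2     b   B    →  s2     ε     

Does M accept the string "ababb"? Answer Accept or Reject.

Reject

(s0, ababb, #)
  read a, top #: go to s1, push A# → (s1, babb, A#)
  read b, top A: go to s0, push ε → (s0, abb, #)
  read a, top #: go to s1, push A# → (s1, bb, A#)
  read b, top A: go to s0, push ε → (s0, b, #)
No transition applies at (s0, b, #); input not fully consumed.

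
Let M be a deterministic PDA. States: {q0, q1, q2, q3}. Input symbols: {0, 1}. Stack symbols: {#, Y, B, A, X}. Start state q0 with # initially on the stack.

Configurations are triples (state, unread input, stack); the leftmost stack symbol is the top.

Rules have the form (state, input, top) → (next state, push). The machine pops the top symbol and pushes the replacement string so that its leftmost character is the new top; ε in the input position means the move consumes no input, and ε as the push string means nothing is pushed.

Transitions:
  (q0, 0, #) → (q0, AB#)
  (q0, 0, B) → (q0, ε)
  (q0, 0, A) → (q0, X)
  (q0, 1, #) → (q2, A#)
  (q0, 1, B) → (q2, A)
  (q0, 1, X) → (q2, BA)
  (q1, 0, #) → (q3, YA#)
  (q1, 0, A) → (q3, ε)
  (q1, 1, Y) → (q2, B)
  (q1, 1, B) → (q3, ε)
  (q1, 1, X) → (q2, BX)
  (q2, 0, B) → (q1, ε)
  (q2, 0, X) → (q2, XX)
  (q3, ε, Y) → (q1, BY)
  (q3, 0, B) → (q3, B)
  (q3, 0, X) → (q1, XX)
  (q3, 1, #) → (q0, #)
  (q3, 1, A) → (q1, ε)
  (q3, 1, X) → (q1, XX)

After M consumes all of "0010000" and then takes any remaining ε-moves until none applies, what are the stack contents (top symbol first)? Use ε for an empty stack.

B#

(q0, 0010000, #) ⊢ (q0, 010000, AB#) ⊢ (q0, 10000, XB#) ⊢ (q2, 0000, BAB#) ⊢ (q1, 000, AB#) ⊢ (q3, 00, B#) ⊢ (q3, 0, B#) ⊢ (q3, ε, B#)
All input consumed in state q3 with stack B#.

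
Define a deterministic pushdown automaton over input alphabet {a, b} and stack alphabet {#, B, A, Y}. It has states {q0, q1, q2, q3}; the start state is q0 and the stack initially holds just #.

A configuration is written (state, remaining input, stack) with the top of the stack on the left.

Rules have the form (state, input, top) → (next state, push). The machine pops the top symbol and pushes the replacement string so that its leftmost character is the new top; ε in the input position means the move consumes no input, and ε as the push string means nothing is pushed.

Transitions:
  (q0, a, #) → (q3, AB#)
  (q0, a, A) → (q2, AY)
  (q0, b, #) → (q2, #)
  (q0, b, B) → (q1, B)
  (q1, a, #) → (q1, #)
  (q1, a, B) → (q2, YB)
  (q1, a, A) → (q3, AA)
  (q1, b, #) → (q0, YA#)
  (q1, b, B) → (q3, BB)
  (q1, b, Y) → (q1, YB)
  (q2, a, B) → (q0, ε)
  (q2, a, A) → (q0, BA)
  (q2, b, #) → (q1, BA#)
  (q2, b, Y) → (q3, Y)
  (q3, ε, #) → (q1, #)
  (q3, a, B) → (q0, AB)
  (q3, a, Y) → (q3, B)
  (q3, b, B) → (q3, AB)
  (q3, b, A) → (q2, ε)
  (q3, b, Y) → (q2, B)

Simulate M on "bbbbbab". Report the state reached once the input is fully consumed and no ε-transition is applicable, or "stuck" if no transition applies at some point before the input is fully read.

q1

(q0, bbbbbab, #)
  read b, top #: go to q2, push # → (q2, bbbbab, #)
  read b, top #: go to q1, push BA# → (q1, bbbab, BA#)
  read b, top B: go to q3, push BB → (q3, bbab, BBA#)
  read b, top B: go to q3, push AB → (q3, bab, ABBA#)
  read b, top A: go to q2, push ε → (q2, ab, BBA#)
  read a, top B: go to q0, push ε → (q0, b, BA#)
  read b, top B: go to q1, push B → (q1, ε, BA#)
All input consumed; M is in state q1.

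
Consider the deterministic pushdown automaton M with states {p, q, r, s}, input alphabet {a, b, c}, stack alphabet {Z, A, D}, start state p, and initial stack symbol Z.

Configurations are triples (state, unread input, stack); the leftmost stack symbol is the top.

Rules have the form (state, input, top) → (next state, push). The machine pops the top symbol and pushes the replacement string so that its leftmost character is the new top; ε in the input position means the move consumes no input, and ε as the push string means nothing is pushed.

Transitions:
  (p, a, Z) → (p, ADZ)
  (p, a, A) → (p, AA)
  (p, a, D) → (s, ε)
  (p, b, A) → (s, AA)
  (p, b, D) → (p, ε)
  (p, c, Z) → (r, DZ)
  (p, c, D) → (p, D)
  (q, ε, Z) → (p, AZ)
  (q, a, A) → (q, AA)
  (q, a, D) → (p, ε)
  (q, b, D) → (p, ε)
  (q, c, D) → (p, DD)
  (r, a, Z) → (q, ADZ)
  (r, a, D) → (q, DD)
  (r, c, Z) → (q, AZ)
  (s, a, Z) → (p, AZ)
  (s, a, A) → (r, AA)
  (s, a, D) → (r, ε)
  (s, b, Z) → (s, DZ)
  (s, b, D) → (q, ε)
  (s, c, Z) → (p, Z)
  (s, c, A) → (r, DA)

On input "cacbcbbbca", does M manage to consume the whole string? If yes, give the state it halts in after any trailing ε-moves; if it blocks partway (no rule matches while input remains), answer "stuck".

(p, cacbcbbbca, Z)
  read c, top Z: go to r, push DZ → (r, acbcbbbca, DZ)
  read a, top D: go to q, push DD → (q, cbcbbbca, DDZ)
  read c, top D: go to p, push DD → (p, bcbbbca, DDDZ)
  read b, top D: go to p, push ε → (p, cbbbca, DDZ)
  read c, top D: go to p, push D → (p, bbbca, DDZ)
  read b, top D: go to p, push ε → (p, bbca, DZ)
  read b, top D: go to p, push ε → (p, bca, Z)
No transition for (p, b, top Z); M blocks with input bca remaining.

stuck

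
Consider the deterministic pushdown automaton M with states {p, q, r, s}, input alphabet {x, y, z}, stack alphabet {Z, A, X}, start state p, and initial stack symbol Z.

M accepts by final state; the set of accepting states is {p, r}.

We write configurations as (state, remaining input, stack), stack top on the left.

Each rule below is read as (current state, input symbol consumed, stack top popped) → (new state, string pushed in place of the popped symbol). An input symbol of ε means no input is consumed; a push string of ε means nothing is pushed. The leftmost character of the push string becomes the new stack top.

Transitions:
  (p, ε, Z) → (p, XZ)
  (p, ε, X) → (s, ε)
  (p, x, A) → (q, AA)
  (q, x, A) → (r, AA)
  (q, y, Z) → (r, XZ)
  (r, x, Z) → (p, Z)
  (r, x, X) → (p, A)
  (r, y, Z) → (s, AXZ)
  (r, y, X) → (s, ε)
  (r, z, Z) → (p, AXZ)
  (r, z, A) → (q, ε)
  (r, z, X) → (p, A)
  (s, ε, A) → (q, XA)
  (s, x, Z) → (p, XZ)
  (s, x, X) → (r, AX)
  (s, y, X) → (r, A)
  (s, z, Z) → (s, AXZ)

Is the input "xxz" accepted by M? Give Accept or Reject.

Reject

(p, xxz, Z)
  ε-move, top Z: go to p, push XZ → (p, xxz, XZ)
  ε-move, top X: go to s, push ε → (s, xxz, Z)
  read x, top Z: go to p, push XZ → (p, xz, XZ)
  ε-move, top X: go to s, push ε → (s, xz, Z)
  read x, top Z: go to p, push XZ → (p, z, XZ)
  ε-move, top X: go to s, push ε → (s, z, Z)
  read z, top Z: go to s, push AXZ → (s, ε, AXZ)
  ε-move, top A: go to q, push XA → (q, ε, XAXZ)
All input consumed; state q ∉ F and no further ε-move applies.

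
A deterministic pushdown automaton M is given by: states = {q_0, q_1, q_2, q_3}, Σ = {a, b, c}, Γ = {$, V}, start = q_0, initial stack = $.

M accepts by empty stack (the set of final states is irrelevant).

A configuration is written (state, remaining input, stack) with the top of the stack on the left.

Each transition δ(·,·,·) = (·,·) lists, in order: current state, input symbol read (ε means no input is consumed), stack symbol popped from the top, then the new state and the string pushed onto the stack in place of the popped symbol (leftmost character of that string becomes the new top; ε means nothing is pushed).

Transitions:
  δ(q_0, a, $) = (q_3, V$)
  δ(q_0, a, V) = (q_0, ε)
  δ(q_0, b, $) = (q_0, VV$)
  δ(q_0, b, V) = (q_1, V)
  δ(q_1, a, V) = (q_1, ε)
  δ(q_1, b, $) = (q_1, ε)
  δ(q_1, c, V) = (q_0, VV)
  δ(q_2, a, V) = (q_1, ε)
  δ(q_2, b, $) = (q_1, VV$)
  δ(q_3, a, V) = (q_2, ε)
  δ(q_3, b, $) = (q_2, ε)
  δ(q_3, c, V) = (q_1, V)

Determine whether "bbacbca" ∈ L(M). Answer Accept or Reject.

Reject

(q_0, bbacbca, $)
  read b, top $: go to q_0, push VV$ → (q_0, bacbca, VV$)
  read b, top V: go to q_1, push V → (q_1, acbca, VV$)
  read a, top V: go to q_1, push ε → (q_1, cbca, V$)
  read c, top V: go to q_0, push VV → (q_0, bca, VV$)
  read b, top V: go to q_1, push V → (q_1, ca, VV$)
  read c, top V: go to q_0, push VV → (q_0, a, VVV$)
  read a, top V: go to q_0, push ε → (q_0, ε, VV$)
All input consumed; stack is VV$, not empty, and no further ε-move applies.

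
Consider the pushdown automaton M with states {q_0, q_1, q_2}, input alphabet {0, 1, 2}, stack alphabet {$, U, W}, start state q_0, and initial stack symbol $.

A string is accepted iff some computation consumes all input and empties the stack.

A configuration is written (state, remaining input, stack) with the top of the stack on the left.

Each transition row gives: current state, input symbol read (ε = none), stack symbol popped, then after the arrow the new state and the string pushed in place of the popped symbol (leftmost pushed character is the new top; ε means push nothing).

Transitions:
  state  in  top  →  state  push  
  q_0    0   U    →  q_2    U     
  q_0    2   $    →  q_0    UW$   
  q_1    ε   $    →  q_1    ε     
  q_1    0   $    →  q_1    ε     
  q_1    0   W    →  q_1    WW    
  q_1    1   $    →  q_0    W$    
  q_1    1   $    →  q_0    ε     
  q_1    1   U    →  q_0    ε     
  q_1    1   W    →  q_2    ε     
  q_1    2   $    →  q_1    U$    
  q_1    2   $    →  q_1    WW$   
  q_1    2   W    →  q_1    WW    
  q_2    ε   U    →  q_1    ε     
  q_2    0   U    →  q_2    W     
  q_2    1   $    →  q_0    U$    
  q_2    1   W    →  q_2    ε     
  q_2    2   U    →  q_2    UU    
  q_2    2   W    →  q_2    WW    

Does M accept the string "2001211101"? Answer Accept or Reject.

One accepting computation: (q_0, 2001211101, $) ⊢ (q_0, 001211101, UW$) ⊢ (q_2, 01211101, UW$) ⊢ (q_2, 1211101, WW$) ⊢ (q_2, 211101, W$) ⊢ (q_2, 11101, WW$) ⊢ (q_2, 1101, W$) ⊢ (q_2, 101, $) ⊢ (q_0, 01, U$) ⊢ (q_2, 1, U$) ⊢ (q_1, 1, $) ⊢ (q_0, ε, ε)
All input consumed and the stack is empty.

Accept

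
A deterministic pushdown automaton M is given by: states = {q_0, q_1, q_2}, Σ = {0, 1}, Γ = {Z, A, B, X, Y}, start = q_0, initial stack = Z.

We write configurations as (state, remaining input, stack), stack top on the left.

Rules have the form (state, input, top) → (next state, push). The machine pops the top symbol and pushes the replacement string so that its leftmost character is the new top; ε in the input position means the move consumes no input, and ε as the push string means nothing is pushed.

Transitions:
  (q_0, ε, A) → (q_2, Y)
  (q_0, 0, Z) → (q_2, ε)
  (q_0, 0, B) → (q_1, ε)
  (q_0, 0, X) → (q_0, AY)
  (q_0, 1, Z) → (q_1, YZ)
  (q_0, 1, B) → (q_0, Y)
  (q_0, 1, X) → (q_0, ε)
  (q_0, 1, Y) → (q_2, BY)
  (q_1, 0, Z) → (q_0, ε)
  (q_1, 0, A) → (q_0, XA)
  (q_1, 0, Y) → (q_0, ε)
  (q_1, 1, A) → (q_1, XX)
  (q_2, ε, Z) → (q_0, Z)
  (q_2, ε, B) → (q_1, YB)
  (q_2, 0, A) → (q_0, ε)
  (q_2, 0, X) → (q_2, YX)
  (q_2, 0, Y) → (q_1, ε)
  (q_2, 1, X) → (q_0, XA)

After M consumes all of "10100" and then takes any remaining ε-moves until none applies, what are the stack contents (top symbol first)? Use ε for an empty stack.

(q_0, 10100, Z) ⊢ (q_1, 0100, YZ) ⊢ (q_0, 100, Z) ⊢ (q_1, 00, YZ) ⊢ (q_0, 0, Z) ⊢ (q_2, ε, ε)
All input consumed in state q_2 with stack ε.

ε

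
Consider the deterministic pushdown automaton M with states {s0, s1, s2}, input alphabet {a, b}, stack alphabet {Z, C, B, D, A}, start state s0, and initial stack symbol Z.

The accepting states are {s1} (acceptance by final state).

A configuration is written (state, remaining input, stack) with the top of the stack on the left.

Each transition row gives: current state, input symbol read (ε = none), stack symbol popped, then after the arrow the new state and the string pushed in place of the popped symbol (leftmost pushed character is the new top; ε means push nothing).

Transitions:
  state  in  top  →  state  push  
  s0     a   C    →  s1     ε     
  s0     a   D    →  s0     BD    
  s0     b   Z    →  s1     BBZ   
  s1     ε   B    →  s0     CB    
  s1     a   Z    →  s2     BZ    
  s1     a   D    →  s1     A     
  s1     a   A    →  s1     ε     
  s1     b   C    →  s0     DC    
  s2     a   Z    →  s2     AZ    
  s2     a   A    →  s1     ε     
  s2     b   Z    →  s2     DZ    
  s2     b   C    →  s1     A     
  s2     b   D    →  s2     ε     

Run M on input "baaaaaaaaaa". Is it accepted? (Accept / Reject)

Accept

(s0, baaaaaaaaaa, Z)
  read b, top Z: go to s1, push BBZ → (s1, aaaaaaaaaa, BBZ)
  ε-move, top B: go to s0, push CB → (s0, aaaaaaaaaa, CBBZ)
  read a, top C: go to s1, push ε → (s1, aaaaaaaaa, BBZ)
  ε-move, top B: go to s0, push CB → (s0, aaaaaaaaa, CBBZ)
  read a, top C: go to s1, push ε → (s1, aaaaaaaa, BBZ)
  ε-move, top B: go to s0, push CB → (s0, aaaaaaaa, CBBZ)
  read a, top C: go to s1, push ε → (s1, aaaaaaa, BBZ)
  ε-move, top B: go to s0, push CB → (s0, aaaaaaa, CBBZ)
  read a, top C: go to s1, push ε → (s1, aaaaaa, BBZ)
  ε-move, top B: go to s0, push CB → (s0, aaaaaa, CBBZ)
  read a, top C: go to s1, push ε → (s1, aaaaa, BBZ)
  ε-move, top B: go to s0, push CB → (s0, aaaaa, CBBZ)
  read a, top C: go to s1, push ε → (s1, aaaa, BBZ)
  ε-move, top B: go to s0, push CB → (s0, aaaa, CBBZ)
  read a, top C: go to s1, push ε → (s1, aaa, BBZ)
  ε-move, top B: go to s0, push CB → (s0, aaa, CBBZ)
  read a, top C: go to s1, push ε → (s1, aa, BBZ)
  ε-move, top B: go to s0, push CB → (s0, aa, CBBZ)
  read a, top C: go to s1, push ε → (s1, a, BBZ)
  ε-move, top B: go to s0, push CB → (s0, a, CBBZ)
  read a, top C: go to s1, push ε → (s1, ε, BBZ)
All input consumed; state s1 ∈ F.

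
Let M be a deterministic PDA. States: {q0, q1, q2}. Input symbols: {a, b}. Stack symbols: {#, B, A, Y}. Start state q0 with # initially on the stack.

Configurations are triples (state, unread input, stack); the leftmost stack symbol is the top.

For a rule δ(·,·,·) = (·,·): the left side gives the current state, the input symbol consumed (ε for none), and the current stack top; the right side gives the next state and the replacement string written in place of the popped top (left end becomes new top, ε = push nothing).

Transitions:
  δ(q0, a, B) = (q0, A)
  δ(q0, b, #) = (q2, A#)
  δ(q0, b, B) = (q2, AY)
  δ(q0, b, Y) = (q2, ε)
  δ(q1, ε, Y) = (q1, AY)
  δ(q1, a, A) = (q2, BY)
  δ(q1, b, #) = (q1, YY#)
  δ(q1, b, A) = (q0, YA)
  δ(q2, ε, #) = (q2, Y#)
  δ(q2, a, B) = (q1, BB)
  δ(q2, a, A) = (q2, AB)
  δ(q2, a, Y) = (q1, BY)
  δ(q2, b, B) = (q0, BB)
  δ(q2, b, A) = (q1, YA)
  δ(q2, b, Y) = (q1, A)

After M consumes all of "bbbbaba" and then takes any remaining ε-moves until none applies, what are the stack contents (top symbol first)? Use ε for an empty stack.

(q0, bbbbaba, #)
  read b, top #: go to q2, push A# → (q2, bbbaba, A#)
  read b, top A: go to q1, push YA → (q1, bbaba, YA#)
  ε-move, top Y: go to q1, push AY → (q1, bbaba, AYA#)
  read b, top A: go to q0, push YA → (q0, baba, YAYA#)
  read b, top Y: go to q2, push ε → (q2, aba, AYA#)
  read a, top A: go to q2, push AB → (q2, ba, ABYA#)
  read b, top A: go to q1, push YA → (q1, a, YABYA#)
  ε-move, top Y: go to q1, push AY → (q1, a, AYABYA#)
  read a, top A: go to q2, push BY → (q2, ε, BYYABYA#)
All input consumed in state q2 with stack BYYABYA#.

BYYABYA#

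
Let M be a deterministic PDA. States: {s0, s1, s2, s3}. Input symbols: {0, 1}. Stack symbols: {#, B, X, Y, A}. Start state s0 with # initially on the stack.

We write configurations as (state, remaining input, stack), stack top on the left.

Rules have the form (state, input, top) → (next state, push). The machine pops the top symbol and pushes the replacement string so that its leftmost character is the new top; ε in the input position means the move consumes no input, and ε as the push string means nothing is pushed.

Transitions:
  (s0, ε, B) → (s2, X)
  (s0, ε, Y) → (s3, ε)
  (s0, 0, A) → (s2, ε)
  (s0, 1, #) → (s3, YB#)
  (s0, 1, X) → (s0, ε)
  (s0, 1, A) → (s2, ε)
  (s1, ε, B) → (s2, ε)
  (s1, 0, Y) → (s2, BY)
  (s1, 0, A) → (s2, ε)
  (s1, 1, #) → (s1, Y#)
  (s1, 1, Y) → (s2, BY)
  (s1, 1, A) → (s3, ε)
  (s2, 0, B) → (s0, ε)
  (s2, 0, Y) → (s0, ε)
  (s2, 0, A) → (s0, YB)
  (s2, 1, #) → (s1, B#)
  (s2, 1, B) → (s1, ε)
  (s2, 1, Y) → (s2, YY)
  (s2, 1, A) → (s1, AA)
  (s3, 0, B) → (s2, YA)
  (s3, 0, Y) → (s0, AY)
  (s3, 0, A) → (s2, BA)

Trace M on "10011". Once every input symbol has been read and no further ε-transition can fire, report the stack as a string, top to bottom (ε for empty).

YYYB#

(s0, 10011, #)
  read 1, top #: go to s3, push YB# → (s3, 0011, YB#)
  read 0, top Y: go to s0, push AY → (s0, 011, AYB#)
  read 0, top A: go to s2, push ε → (s2, 11, YB#)
  read 1, top Y: go to s2, push YY → (s2, 1, YYB#)
  read 1, top Y: go to s2, push YY → (s2, ε, YYYB#)
All input consumed in state s2 with stack YYYB#.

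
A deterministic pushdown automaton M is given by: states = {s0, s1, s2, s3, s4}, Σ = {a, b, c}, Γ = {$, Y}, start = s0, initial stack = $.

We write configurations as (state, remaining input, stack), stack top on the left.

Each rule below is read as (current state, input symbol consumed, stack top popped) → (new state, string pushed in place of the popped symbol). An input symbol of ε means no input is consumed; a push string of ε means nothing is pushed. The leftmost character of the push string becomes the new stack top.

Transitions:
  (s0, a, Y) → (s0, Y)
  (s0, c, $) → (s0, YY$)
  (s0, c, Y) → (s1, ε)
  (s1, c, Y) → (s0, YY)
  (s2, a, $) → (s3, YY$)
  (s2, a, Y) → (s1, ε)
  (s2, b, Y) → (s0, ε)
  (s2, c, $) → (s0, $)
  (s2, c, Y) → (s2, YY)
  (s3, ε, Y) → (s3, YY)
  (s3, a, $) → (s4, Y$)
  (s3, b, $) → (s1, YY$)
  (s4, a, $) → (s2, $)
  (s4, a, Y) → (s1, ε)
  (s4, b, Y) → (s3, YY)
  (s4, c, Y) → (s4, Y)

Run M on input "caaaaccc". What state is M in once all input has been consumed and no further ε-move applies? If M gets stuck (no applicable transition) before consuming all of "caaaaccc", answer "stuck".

s1

(s0, caaaaccc, $)
  read c, top $: go to s0, push YY$ → (s0, aaaaccc, YY$)
  read a, top Y: go to s0, push Y → (s0, aaaccc, YY$)
  read a, top Y: go to s0, push Y → (s0, aaccc, YY$)
  read a, top Y: go to s0, push Y → (s0, accc, YY$)
  read a, top Y: go to s0, push Y → (s0, ccc, YY$)
  read c, top Y: go to s1, push ε → (s1, cc, Y$)
  read c, top Y: go to s0, push YY → (s0, c, YY$)
  read c, top Y: go to s1, push ε → (s1, ε, Y$)
All input consumed; M is in state s1.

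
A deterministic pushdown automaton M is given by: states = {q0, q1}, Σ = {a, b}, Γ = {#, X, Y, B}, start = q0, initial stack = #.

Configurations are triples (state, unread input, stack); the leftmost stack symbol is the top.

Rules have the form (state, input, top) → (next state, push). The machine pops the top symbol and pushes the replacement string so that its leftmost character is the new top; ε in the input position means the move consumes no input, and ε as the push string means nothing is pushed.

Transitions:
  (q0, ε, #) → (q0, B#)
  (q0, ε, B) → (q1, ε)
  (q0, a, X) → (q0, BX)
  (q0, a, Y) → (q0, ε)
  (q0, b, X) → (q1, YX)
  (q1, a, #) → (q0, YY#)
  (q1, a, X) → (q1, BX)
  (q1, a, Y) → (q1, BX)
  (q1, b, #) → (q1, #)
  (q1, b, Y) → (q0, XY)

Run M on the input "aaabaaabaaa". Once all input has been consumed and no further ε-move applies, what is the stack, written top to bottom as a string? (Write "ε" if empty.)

#

(q0, aaabaaabaaa, #)
  ε-move, top #: go to q0, push B# → (q0, aaabaaabaaa, B#)
  ε-move, top B: go to q1, push ε → (q1, aaabaaabaaa, #)
  read a, top #: go to q0, push YY# → (q0, aabaaabaaa, YY#)
  read a, top Y: go to q0, push ε → (q0, abaaabaaa, Y#)
  read a, top Y: go to q0, push ε → (q0, baaabaaa, #)
  ε-move, top #: go to q0, push B# → (q0, baaabaaa, B#)
  ε-move, top B: go to q1, push ε → (q1, baaabaaa, #)
  read b, top #: go to q1, push # → (q1, aaabaaa, #)
  read a, top #: go to q0, push YY# → (q0, aabaaa, YY#)
  read a, top Y: go to q0, push ε → (q0, abaaa, Y#)
  read a, top Y: go to q0, push ε → (q0, baaa, #)
  ε-move, top #: go to q0, push B# → (q0, baaa, B#)
  ε-move, top B: go to q1, push ε → (q1, baaa, #)
  read b, top #: go to q1, push # → (q1, aaa, #)
  read a, top #: go to q0, push YY# → (q0, aa, YY#)
  read a, top Y: go to q0, push ε → (q0, a, Y#)
  read a, top Y: go to q0, push ε → (q0, ε, #)
  ε-move, top #: go to q0, push B# → (q0, ε, B#)
  ε-move, top B: go to q1, push ε → (q1, ε, #)
All input consumed in state q1 with stack #.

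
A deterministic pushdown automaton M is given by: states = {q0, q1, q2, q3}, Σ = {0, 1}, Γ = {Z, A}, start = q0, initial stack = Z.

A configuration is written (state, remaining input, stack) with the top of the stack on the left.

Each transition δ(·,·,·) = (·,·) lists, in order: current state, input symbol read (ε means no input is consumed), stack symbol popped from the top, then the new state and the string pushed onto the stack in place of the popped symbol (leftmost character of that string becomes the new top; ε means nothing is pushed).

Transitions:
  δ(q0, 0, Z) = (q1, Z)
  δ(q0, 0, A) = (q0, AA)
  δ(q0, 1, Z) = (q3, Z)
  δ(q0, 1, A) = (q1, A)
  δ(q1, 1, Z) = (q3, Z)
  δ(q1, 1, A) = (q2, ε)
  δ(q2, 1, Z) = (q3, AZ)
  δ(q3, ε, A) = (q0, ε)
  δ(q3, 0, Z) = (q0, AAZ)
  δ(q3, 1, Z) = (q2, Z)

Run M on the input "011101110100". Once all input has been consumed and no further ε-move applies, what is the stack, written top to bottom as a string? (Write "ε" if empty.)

(q0, 011101110100, Z)
  read 0, top Z: go to q1, push Z → (q1, 11101110100, Z)
  read 1, top Z: go to q3, push Z → (q3, 1101110100, Z)
  read 1, top Z: go to q2, push Z → (q2, 101110100, Z)
  read 1, top Z: go to q3, push AZ → (q3, 01110100, AZ)
  ε-move, top A: go to q0, push ε → (q0, 01110100, Z)
  read 0, top Z: go to q1, push Z → (q1, 1110100, Z)
  read 1, top Z: go to q3, push Z → (q3, 110100, Z)
  read 1, top Z: go to q2, push Z → (q2, 10100, Z)
  read 1, top Z: go to q3, push AZ → (q3, 0100, AZ)
  ε-move, top A: go to q0, push ε → (q0, 0100, Z)
  read 0, top Z: go to q1, push Z → (q1, 100, Z)
  read 1, top Z: go to q3, push Z → (q3, 00, Z)
  read 0, top Z: go to q0, push AAZ → (q0, 0, AAZ)
  read 0, top A: go to q0, push AA → (q0, ε, AAAZ)
All input consumed in state q0 with stack AAAZ.

AAAZ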